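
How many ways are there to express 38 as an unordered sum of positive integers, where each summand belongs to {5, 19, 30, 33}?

2

The partitions of 38 that satisfy the conditions:
33, 5
19, 19
Counting gives 2.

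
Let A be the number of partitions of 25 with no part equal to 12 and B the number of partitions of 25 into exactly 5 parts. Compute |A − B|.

1665

Partitions of 25 with no part equal to 12: 1857.
Partitions of 25 into exactly 5 parts: 192.
|1857 − 192| = 1665.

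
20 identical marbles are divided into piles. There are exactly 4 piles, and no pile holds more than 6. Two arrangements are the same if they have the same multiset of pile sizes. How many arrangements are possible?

Enumerating:
2 + 6 + 6 + 6
3 + 5 + 6 + 6
4 + 4 + 6 + 6
4 + 5 + 5 + 6
5 + 5 + 5 + 5

5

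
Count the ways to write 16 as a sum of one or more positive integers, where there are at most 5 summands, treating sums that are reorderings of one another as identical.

101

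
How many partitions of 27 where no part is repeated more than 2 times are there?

731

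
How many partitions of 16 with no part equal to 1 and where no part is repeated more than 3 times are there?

45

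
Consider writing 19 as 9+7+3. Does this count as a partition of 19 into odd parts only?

The parts sum to 19, and the condition 'every summand is odd' holds.

Yes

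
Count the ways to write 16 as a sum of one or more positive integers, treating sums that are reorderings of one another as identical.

A full systematic count gives 231.

231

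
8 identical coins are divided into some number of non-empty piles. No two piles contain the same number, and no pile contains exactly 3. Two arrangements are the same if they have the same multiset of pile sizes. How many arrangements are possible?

Enumerating:
8
7 + 1
6 + 2
5 + 2 + 1
That's 4 in total.

4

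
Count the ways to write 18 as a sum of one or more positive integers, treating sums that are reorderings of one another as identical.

385

There are 385 such partitions.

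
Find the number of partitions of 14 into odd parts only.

The partitions of 14 that satisfy the conditions:
13+1
11+3
11+1+1+1
9+5
9+3+1+1
9+1+1+1+1+1
7+7
7+5+1+1
7+3+3+1
7+3+1+1+1+1
7+1+1+1+1+1+1+1
5+5+3+1
5+5+1+1+1+1
5+3+3+3
5+3+3+1+1+1
5+3+1+1+1+1+1+1
5+1+1+1+1+1+1+1+1+1
3+3+3+3+1+1
3+3+3+1+1+1+1+1
3+3+1+1+1+1+1+1+1+1
3+1+1+1+1+1+1+1+1+1+1+1
1+1+1+1+1+1+1+1+1+1+1+1+1+1
That's 22 in total.

22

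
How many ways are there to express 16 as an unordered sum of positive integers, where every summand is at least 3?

The partitions of 16 that satisfy the conditions:
16
13 + 3
12 + 4
11 + 5
10 + 6
10 + 3 + 3
9 + 7
9 + 4 + 3
8 + 8
8 + 5 + 3
8 + 4 + 4
7 + 6 + 3
7 + 5 + 4
7 + 3 + 3 + 3
6 + 6 + 4
6 + 5 + 5
6 + 4 + 3 + 3
5 + 5 + 3 + 3
5 + 4 + 4 + 3
4 + 4 + 4 + 4
4 + 3 + 3 + 3 + 3

21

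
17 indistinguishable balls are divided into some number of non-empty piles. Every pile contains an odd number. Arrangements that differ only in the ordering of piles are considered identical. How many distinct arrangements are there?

38

There are too many to list fully; the first 12 (by largest part) are:
17
15,1,1
13,3,1
13,1,1,1,1
11,5,1
11,3,3
11,3,1,1,1
11,1,1,1,1,1,1
9,7,1
9,5,3
9,5,1,1,1
9,3,3,1,1
…and 26 more, for 38 total.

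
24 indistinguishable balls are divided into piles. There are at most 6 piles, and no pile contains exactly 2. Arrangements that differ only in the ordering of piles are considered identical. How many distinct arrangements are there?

277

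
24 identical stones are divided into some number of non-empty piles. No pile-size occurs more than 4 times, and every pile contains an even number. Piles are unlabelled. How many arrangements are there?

A partial list (first 12 by largest part):
24
2 + 22
4 + 20
2 + 2 + 20
6 + 18
2 + 4 + 18
2 + 2 + 2 + 18
8 + 16
2 + 6 + 16
4 + 4 + 16
2 + 2 + 4 + 16
2 + 2 + 2 + 2 + 16
…and 48 more, for 60 total.

60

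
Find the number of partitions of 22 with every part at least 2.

A full systematic count gives 210.

210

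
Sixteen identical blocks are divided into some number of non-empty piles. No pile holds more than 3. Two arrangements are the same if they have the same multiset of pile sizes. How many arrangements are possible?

30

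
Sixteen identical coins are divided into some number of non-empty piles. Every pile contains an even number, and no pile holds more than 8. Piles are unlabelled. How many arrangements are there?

Listing the qualifying partitions of 16:
8+8
2+6+8
4+4+8
2+2+4+8
2+2+2+2+8
4+6+6
2+2+6+6
2+4+4+6
2+2+2+4+6
2+2+2+2+2+6
4+4+4+4
2+2+4+4+4
2+2+2+2+4+4
2+2+2+2+2+2+4
2+2+2+2+2+2+2+2

15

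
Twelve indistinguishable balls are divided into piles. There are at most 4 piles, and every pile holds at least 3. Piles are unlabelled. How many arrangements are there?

Enumerating:
12
9,3
8,4
7,5
6,6
6,3,3
5,4,3
4,4,4
3,3,3,3

9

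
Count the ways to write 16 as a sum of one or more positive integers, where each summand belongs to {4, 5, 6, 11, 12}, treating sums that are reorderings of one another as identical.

5

Enumerating:
12,4
11,5
6,6,4
6,5,5
4,4,4,4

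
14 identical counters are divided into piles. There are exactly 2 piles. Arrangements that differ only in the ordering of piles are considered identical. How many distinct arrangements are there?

7

Enumerating:
13, 1
12, 2
11, 3
10, 4
9, 5
8, 6
7, 7
Counting gives 7.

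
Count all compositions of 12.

Each of the 11 gaps between 12 units is either a break or not: 2^11 = 2048.

2048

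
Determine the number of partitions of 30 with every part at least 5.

A partial list (first 12 by largest part):
30
25, 5
24, 6
23, 7
22, 8
21, 9
20, 10
20, 5, 5
19, 11
19, 6, 5
18, 12
18, 7, 5
…and 58 more, for 70 total.

70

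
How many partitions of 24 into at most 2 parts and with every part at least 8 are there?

They are:
24
16 + 8
15 + 9
14 + 10
13 + 11
12 + 12

6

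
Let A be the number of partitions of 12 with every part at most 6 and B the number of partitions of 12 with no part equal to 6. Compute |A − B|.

Partitions of 12 with every part at most 6: 58.
Partitions of 12 with no part equal to 6: 66.
|58 − 66| = 8.

8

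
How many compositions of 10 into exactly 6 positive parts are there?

126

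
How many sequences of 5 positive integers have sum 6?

A composition of 6 into 5 positive parts is chosen by placing 4 dividers among the 5 gaps between 6 units: C(5,4) = 5.

5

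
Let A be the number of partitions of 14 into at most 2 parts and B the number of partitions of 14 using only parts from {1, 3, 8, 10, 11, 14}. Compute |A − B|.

Partitions of 14 into at most 2 parts: 8.
Partitions of 14 using only parts from {1, 3, 8, 10, 11, 14}: 13.
|8 − 13| = 5.

5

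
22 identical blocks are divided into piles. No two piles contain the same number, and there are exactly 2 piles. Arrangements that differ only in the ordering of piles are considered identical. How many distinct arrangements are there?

The partitions of 22 that satisfy the conditions:
21 + 1
20 + 2
19 + 3
18 + 4
17 + 5
16 + 6
15 + 7
14 + 8
13 + 9
12 + 10

10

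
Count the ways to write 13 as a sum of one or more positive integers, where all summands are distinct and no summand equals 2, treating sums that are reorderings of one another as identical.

The partitions of 13 that satisfy the conditions:
13
12+1
10+3
9+4
9+3+1
8+5
8+4+1
7+6
7+5+1
6+4+3
5+4+3+1

11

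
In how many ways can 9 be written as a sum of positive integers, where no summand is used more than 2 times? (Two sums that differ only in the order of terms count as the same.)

16

They are:
9
8 + 1
7 + 2
7 + 1 + 1
6 + 3
6 + 2 + 1
5 + 4
5 + 3 + 1
5 + 2 + 2
5 + 2 + 1 + 1
4 + 4 + 1
4 + 3 + 2
4 + 3 + 1 + 1
4 + 2 + 2 + 1
3 + 3 + 2 + 1
3 + 2 + 2 + 1 + 1
Counting gives 16.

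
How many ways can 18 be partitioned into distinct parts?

46

A partial list (first 12 by largest part):
18
17,1
16,2
15,3
15,2,1
14,4
14,3,1
13,5
13,4,1
13,3,2
12,6
12,5,1
…and 34 more, for 46 total.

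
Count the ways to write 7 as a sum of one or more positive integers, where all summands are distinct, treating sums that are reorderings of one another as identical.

5

Enumerating:
7
6,1
5,2
4,3
4,2,1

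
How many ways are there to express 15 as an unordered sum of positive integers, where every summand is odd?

27

A partial list (first 12 by largest part):
15
13 + 1 + 1
11 + 3 + 1
11 + 1 + 1 + 1 + 1
9 + 5 + 1
9 + 3 + 3
9 + 3 + 1 + 1 + 1
9 + 1 + 1 + 1 + 1 + 1 + 1
7 + 7 + 1
7 + 5 + 3
7 + 5 + 1 + 1 + 1
7 + 3 + 3 + 1 + 1
…and 15 more, for 27 total.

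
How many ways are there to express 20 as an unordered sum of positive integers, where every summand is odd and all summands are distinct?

7

The partitions of 20 that satisfy the conditions:
19 + 1
17 + 3
15 + 5
13 + 7
11 + 9
11 + 5 + 3 + 1
9 + 7 + 3 + 1
That's 7 in total.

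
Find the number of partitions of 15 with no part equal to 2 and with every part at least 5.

They are:
15
5,10
6,9
7,8
5,5,5
That's 5 in total.

5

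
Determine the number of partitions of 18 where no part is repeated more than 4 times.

Systematic enumeration (by largest part, then next-largest, …) yields 262.

262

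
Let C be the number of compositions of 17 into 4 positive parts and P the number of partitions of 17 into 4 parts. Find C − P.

Compositions: C(16,3) = 560.
Partitions of 17 into exactly 4 parts: 39.
Difference: 560 − 39 = 521.

521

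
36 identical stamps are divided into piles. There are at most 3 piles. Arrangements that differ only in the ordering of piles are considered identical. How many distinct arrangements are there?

Systematic enumeration (by largest part, then next-largest, …) yields 127.

127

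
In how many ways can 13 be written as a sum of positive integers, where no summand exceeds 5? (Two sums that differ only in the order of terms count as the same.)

There are too many to list fully; the first 12 (by largest part) are:
5,5,3
5,5,2,1
5,5,1,1,1
5,4,4
5,4,3,1
5,4,2,2
5,4,2,1,1
5,4,1,1,1,1
5,3,3,2
5,3,3,1,1
5,3,2,2,1
5,3,2,1,1,1
…and 45 more, for 57 total.

57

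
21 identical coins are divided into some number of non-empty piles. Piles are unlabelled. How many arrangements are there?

A full systematic count gives 792.

792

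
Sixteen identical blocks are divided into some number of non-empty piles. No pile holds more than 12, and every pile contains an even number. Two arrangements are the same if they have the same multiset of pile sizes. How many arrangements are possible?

The partitions of 16 that satisfy the conditions:
12 + 4
12 + 2 + 2
10 + 6
10 + 4 + 2
10 + 2 + 2 + 2
8 + 8
8 + 6 + 2
8 + 4 + 4
8 + 4 + 2 + 2
8 + 2 + 2 + 2 + 2
6 + 6 + 4
6 + 6 + 2 + 2
6 + 4 + 4 + 2
6 + 4 + 2 + 2 + 2
6 + 2 + 2 + 2 + 2 + 2
4 + 4 + 4 + 4
4 + 4 + 4 + 2 + 2
4 + 4 + 2 + 2 + 2 + 2
4 + 2 + 2 + 2 + 2 + 2 + 2
2 + 2 + 2 + 2 + 2 + 2 + 2 + 2
Counting gives 20.

20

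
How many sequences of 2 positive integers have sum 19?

18

Equivalently, choose which 1 of the 18 gaps become plus signs: C(18,1) = 18.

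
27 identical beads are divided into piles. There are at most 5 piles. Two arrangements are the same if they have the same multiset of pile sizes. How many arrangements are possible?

480

There are 480 such partitions.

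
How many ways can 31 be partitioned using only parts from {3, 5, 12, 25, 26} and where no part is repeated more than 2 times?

2

Enumerating:
26, 5
25, 3, 3
Counting gives 2.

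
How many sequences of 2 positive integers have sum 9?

8

By stars and bars with positive parts, the count is C(8,1) = 8.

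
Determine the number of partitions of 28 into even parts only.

Enumerating by decreasing first part gives 135 partitions in all.

135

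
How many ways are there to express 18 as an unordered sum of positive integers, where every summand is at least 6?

They are:
18
6+12
7+11
8+10
9+9
6+6+6
That's 6 in total.

6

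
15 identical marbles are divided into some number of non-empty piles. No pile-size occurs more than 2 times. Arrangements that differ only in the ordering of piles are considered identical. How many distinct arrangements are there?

70

A partial list (first 12 by largest part):
15
1,14
2,13
1,1,13
3,12
1,2,12
4,11
1,3,11
2,2,11
1,1,2,11
5,10
1,4,10
…and 58 more, for 70 total.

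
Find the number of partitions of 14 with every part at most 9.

Counting exhaustively, 123 partitions satisfy the conditions.

123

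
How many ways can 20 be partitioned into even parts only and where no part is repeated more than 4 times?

There are too many to list fully; the first 12 (by largest part) are:
20
18,2
16,4
16,2,2
14,6
14,4,2
14,2,2,2
12,8
12,6,2
12,4,4
12,4,2,2
12,2,2,2,2
…and 22 more, for 34 total.

34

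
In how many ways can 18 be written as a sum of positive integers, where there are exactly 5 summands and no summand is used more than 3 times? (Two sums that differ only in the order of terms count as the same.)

There are too many to list fully; the first 12 (by largest part) are:
13 + 2 + 1 + 1 + 1
12 + 3 + 1 + 1 + 1
12 + 2 + 2 + 1 + 1
11 + 4 + 1 + 1 + 1
11 + 3 + 2 + 1 + 1
11 + 2 + 2 + 2 + 1
10 + 5 + 1 + 1 + 1
10 + 4 + 2 + 1 + 1
10 + 3 + 3 + 1 + 1
10 + 3 + 2 + 2 + 1
9 + 6 + 1 + 1 + 1
9 + 5 + 2 + 1 + 1
…and 41 more, for 53 total.

53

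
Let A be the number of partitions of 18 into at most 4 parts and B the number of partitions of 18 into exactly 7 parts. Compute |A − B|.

35

Partitions of 18 into at most 4 parts: 84.
Partitions of 18 into exactly 7 parts: 49.
|84 − 49| = 35.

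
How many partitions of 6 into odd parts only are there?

4

They are:
5,1
3,3
3,1,1,1
1,1,1,1,1,1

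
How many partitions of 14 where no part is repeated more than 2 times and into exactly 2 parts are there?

The partitions of 14 that satisfy the conditions:
13 + 1
12 + 2
11 + 3
10 + 4
9 + 5
8 + 6
7 + 7
Counting gives 7.

7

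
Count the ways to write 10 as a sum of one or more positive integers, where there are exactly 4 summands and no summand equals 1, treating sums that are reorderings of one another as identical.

2

They are:
2+2+2+4
2+2+3+3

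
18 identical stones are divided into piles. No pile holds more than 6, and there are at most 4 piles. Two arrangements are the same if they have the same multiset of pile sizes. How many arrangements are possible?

9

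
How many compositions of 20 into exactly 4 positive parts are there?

Place 3 bars in the 19 internal gaps of a row of 20 dots: C(19,3) = 969.

969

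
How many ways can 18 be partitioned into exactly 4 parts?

47

A partial list (first 12 by largest part):
15 + 1 + 1 + 1
14 + 2 + 1 + 1
13 + 3 + 1 + 1
13 + 2 + 2 + 1
12 + 4 + 1 + 1
12 + 3 + 2 + 1
12 + 2 + 2 + 2
11 + 5 + 1 + 1
11 + 4 + 2 + 1
11 + 3 + 3 + 1
11 + 3 + 2 + 2
10 + 6 + 1 + 1
…and 35 more, for 47 total.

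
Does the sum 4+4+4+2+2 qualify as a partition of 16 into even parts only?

Yes

The parts sum to 16, and the condition 'every summand is even' holds.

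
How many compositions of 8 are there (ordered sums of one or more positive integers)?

128

Each of the 7 gaps between 8 units is either a break or not: 2^7 = 128.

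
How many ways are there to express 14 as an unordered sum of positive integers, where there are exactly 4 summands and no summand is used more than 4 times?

Enumerating:
11 + 1 + 1 + 1
10 + 2 + 1 + 1
9 + 3 + 1 + 1
9 + 2 + 2 + 1
8 + 4 + 1 + 1
8 + 3 + 2 + 1
8 + 2 + 2 + 2
7 + 5 + 1 + 1
7 + 4 + 2 + 1
7 + 3 + 3 + 1
7 + 3 + 2 + 2
6 + 6 + 1 + 1
6 + 5 + 2 + 1
6 + 4 + 3 + 1
6 + 4 + 2 + 2
6 + 3 + 3 + 2
5 + 5 + 3 + 1
5 + 5 + 2 + 2
5 + 4 + 4 + 1
5 + 4 + 3 + 2
5 + 3 + 3 + 3
4 + 4 + 4 + 2
4 + 4 + 3 + 3
That's 23 in total.

23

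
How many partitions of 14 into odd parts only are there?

22

Enumerating:
13,1
11,3
11,1,1,1
9,5
9,3,1,1
9,1,1,1,1,1
7,7
7,5,1,1
7,3,3,1
7,3,1,1,1,1
7,1,1,1,1,1,1,1
5,5,3,1
5,5,1,1,1,1
5,3,3,3
5,3,3,1,1,1
5,3,1,1,1,1,1,1
5,1,1,1,1,1,1,1,1,1
3,3,3,3,1,1
3,3,3,1,1,1,1,1
3,3,1,1,1,1,1,1,1,1
3,1,1,1,1,1,1,1,1,1,1,1
1,1,1,1,1,1,1,1,1,1,1,1,1,1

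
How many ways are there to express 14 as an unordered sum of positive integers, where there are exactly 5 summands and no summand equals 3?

They are:
10+1+1+1+1
9+2+1+1+1
8+2+2+1+1
7+4+1+1+1
7+2+2+2+1
6+5+1+1+1
6+4+2+1+1
6+2+2+2+2
5+5+2+1+1
5+4+2+2+1
4+4+4+1+1
4+4+2+2+2
Counting gives 12.

12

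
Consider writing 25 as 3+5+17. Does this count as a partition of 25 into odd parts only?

The parts sum to 25, and the condition 'every summand is odd' holds.

Yes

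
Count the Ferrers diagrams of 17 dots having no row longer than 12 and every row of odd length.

34

There are too many to list fully; the first 12 (by largest part) are:
11+5+1
11+3+3
11+3+1+1+1
11+1+1+1+1+1+1
9+7+1
9+5+3
9+5+1+1+1
9+3+3+1+1
9+3+1+1+1+1+1
9+1+1+1+1+1+1+1+1
7+7+3
7+7+1+1+1
…and 22 more, for 34 total.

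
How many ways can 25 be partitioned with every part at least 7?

They are:
25
7,18
8,17
9,16
10,15
11,14
12,13
7,7,11
7,8,10
7,9,9
8,8,9

11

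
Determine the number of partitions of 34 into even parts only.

Enumerating by decreasing first part gives 297 partitions in all.

297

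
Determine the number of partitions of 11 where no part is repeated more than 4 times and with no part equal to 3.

25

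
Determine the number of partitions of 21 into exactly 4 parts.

72

Enumerating by decreasing first part gives 72 partitions in all.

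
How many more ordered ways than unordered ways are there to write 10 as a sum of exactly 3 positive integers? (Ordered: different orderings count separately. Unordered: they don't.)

Compositions: C(9,2) = 36.
Partitions of 10 into exactly 3 parts: 8.
Difference: 36 − 8 = 28.

28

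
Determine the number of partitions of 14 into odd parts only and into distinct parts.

3

Enumerating:
1,13
3,11
5,9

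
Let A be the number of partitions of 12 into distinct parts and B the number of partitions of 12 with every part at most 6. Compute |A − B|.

43

Partitions of 12 into distinct parts: 15.
Partitions of 12 with every part at most 6: 58.
|15 − 58| = 43.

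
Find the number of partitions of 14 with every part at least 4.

7

The partitions of 14 that satisfy the conditions:
14
10 + 4
9 + 5
8 + 6
7 + 7
6 + 4 + 4
5 + 5 + 4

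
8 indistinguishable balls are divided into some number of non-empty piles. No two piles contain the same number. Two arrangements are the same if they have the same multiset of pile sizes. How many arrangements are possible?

Enumerating:
8
7 + 1
6 + 2
5 + 3
5 + 2 + 1
4 + 3 + 1
Counting gives 6.

6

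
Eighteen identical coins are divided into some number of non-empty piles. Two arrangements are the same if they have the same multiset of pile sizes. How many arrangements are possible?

385

Systematic enumeration (by largest part, then next-largest, …) yields 385.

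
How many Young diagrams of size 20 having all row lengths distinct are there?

64

There are too many to list fully; the first 12 (by largest part) are:
20
19, 1
18, 2
17, 3
17, 2, 1
16, 4
16, 3, 1
15, 5
15, 4, 1
15, 3, 2
14, 6
14, 5, 1
…and 52 more, for 64 total.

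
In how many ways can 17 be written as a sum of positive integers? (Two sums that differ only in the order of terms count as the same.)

A full systematic count gives 297.

297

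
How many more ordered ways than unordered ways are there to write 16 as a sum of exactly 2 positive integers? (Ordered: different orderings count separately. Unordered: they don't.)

7

Ordered (compositions into 2 parts): C(15,1) = 15.
Unordered (partitions into 2 parts): 8.
Difference: 15 − 8 = 7.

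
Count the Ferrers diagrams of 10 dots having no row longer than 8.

There are too many to list fully; the first 12 (by largest part) are:
8 + 2
8 + 1 + 1
7 + 3
7 + 2 + 1
7 + 1 + 1 + 1
6 + 4
6 + 3 + 1
6 + 2 + 2
6 + 2 + 1 + 1
6 + 1 + 1 + 1 + 1
5 + 5
5 + 4 + 1
…and 28 more, for 40 total.

40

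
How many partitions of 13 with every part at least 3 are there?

10

They are:
13
3, 10
4, 9
5, 8
6, 7
3, 3, 7
3, 4, 6
3, 5, 5
4, 4, 5
3, 3, 3, 4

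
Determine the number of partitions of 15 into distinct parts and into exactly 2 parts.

Enumerating:
14+1
13+2
12+3
11+4
10+5
9+6
8+7

7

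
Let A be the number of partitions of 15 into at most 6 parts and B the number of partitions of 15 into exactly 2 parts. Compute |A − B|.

103

Partitions of 15 into at most 6 parts: 110.
Partitions of 15 into exactly 2 parts: 7.
|110 − 7| = 103.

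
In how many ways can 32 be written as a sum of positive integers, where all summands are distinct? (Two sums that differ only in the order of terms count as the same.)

Systematic enumeration (by largest part, then next-largest, …) yields 390.

390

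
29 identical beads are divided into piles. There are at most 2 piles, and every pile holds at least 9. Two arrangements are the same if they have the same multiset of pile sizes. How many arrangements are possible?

7

Listing the qualifying partitions of 29:
29
20,9
19,10
18,11
17,12
16,13
15,14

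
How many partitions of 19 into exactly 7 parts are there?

65

A partial list (first 12 by largest part):
13,1,1,1,1,1,1
12,2,1,1,1,1,1
11,3,1,1,1,1,1
11,2,2,1,1,1,1
10,4,1,1,1,1,1
10,3,2,1,1,1,1
10,2,2,2,1,1,1
9,5,1,1,1,1,1
9,4,2,1,1,1,1
9,3,3,1,1,1,1
9,3,2,2,1,1,1
9,2,2,2,2,1,1
…and 53 more, for 65 total.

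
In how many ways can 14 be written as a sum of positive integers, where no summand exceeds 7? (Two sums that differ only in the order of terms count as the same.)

Enumerating by decreasing first part gives 105 partitions in all.

105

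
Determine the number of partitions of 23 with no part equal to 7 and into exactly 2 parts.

The partitions of 23 that satisfy the conditions:
22,1
21,2
20,3
19,4
18,5
17,6
15,8
14,9
13,10
12,11

10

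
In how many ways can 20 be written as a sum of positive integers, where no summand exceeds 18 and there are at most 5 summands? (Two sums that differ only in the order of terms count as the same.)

A full systematic count gives 190.

190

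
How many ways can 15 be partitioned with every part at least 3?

The partitions of 15 that satisfy the conditions:
15
3,12
4,11
5,10
6,9
3,3,9
7,8
3,4,8
3,5,7
4,4,7
3,6,6
4,5,6
3,3,3,6
5,5,5
3,3,4,5
3,4,4,4
3,3,3,3,3

17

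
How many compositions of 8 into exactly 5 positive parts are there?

A composition of 8 into 5 positive parts is chosen by placing 4 dividers among the 7 gaps between 8 units: C(7,4) = 35.

35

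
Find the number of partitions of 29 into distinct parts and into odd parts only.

Enumerating:
29
25+3+1
23+5+1
21+7+1
21+5+3
19+9+1
19+7+3
17+11+1
17+9+3
17+7+5
15+13+1
15+11+3
15+9+5
13+11+5
13+9+7
13+7+5+3+1
11+9+5+3+1

17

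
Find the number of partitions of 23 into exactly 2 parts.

11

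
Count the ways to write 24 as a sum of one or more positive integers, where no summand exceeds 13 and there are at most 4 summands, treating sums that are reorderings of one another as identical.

102

Counting exhaustively, 102 partitions satisfy the conditions.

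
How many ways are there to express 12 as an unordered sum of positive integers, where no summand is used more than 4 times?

A partial list (first 12 by largest part):
12
11 + 1
10 + 2
10 + 1 + 1
9 + 3
9 + 2 + 1
9 + 1 + 1 + 1
8 + 4
8 + 3 + 1
8 + 2 + 2
8 + 2 + 1 + 1
8 + 1 + 1 + 1 + 1
…and 48 more, for 60 total.

60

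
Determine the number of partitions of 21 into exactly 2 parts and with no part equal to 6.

They are:
1, 20
2, 19
3, 18
4, 17
5, 16
7, 14
8, 13
9, 12
10, 11
Counting gives 9.

9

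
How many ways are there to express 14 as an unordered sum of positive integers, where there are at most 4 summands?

A partial list (first 12 by largest part):
14
1,13
2,12
1,1,12
3,11
1,2,11
1,1,1,11
4,10
1,3,10
2,2,10
1,1,2,10
5,9
…and 35 more, for 47 total.

47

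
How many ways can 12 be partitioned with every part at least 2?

21

Enumerating:
12
2 + 10
3 + 9
4 + 8
2 + 2 + 8
5 + 7
2 + 3 + 7
6 + 6
2 + 4 + 6
3 + 3 + 6
2 + 2 + 2 + 6
2 + 5 + 5
3 + 4 + 5
2 + 2 + 3 + 5
4 + 4 + 4
2 + 2 + 4 + 4
2 + 3 + 3 + 4
2 + 2 + 2 + 2 + 4
3 + 3 + 3 + 3
2 + 2 + 2 + 3 + 3
2 + 2 + 2 + 2 + 2 + 2
Counting gives 21.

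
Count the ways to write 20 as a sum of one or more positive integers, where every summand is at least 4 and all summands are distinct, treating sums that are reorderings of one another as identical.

Enumerating:
20
16, 4
15, 5
14, 6
13, 7
12, 8
11, 9
11, 5, 4
10, 6, 4
9, 7, 4
9, 6, 5
8, 7, 5

12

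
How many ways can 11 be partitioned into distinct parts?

Enumerating:
11
10, 1
9, 2
8, 3
8, 2, 1
7, 4
7, 3, 1
6, 5
6, 4, 1
6, 3, 2
5, 4, 2
5, 3, 2, 1

12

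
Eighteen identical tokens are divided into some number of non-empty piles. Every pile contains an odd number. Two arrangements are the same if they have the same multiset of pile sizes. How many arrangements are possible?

There are too many to list fully; the first 12 (by largest part) are:
1,17
3,15
1,1,1,15
5,13
1,1,3,13
1,1,1,1,1,13
7,11
1,1,5,11
1,3,3,11
1,1,1,1,3,11
1,1,1,1,1,1,1,11
9,9
…and 34 more, for 46 total.

46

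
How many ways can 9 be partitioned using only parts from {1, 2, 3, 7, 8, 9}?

They are:
9
8+1
7+2
7+1+1
3+3+3
3+3+2+1
3+3+1+1+1
3+2+2+2
3+2+2+1+1
3+2+1+1+1+1
3+1+1+1+1+1+1
2+2+2+2+1
2+2+2+1+1+1
2+2+1+1+1+1+1
2+1+1+1+1+1+1+1
1+1+1+1+1+1+1+1+1

16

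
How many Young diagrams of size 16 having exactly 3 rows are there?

21

Listing the qualifying partitions of 16:
14 + 1 + 1
13 + 2 + 1
12 + 3 + 1
12 + 2 + 2
11 + 4 + 1
11 + 3 + 2
10 + 5 + 1
10 + 4 + 2
10 + 3 + 3
9 + 6 + 1
9 + 5 + 2
9 + 4 + 3
8 + 7 + 1
8 + 6 + 2
8 + 5 + 3
8 + 4 + 4
7 + 7 + 2
7 + 6 + 3
7 + 5 + 4
6 + 6 + 4
6 + 5 + 5
Counting gives 21.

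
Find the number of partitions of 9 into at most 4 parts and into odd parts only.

They are:
9
1, 1, 7
1, 3, 5
3, 3, 3

4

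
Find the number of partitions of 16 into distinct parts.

32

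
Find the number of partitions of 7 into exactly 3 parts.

They are:
5, 1, 1
4, 2, 1
3, 3, 1
3, 2, 2
Counting gives 4.

4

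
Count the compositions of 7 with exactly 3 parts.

Equivalently, choose which 2 of the 6 gaps become plus signs: C(6,2) = 15.

15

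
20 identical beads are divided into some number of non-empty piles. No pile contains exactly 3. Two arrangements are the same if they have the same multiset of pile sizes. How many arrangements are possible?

330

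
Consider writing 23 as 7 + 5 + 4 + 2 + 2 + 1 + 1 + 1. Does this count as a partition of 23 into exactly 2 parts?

No

The parts sum to 23, and the condition 'there are exactly 2 summands' is violated.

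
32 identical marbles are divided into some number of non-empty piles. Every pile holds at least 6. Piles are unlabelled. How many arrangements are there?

There are too many to list fully; the first 12 (by largest part) are:
32
26,6
25,7
24,8
23,9
22,10
21,11
20,12
20,6,6
19,13
19,7,6
18,14
…and 41 more, for 53 total.

53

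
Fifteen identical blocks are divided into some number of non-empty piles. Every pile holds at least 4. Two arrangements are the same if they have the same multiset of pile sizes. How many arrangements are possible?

8

They are:
15
11+4
10+5
9+6
8+7
7+4+4
6+5+4
5+5+5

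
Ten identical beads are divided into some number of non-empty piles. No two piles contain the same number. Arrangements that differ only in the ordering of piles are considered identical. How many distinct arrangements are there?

10

Enumerating:
10
1, 9
2, 8
3, 7
1, 2, 7
4, 6
1, 3, 6
1, 4, 5
2, 3, 5
1, 2, 3, 4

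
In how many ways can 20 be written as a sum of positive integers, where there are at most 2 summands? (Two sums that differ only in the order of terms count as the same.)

Enumerating:
20
19+1
18+2
17+3
16+4
15+5
14+6
13+7
12+8
11+9
10+10
Counting gives 11.

11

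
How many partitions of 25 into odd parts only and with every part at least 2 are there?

They are:
25
19,3,3
17,5,3
15,7,3
15,5,5
13,9,3
13,7,5
13,3,3,3,3
11,11,3
11,9,5
11,7,7
11,5,3,3,3
9,9,7
9,7,3,3,3
9,5,5,3,3
7,7,5,3,3
7,5,5,5,3
7,3,3,3,3,3,3
5,5,5,5,5
5,5,3,3,3,3,3
Counting gives 20.

20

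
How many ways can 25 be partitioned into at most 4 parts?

185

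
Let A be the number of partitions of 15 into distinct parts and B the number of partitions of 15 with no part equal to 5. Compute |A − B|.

107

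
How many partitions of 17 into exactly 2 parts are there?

8

Enumerating:
16 + 1
15 + 2
14 + 3
13 + 4
12 + 5
11 + 6
10 + 7
9 + 8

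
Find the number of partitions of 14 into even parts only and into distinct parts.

Enumerating:
14
12,2
10,4
8,6
8,4,2
That's 5 in total.

5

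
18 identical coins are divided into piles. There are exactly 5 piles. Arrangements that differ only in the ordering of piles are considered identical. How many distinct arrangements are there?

There are too many to list fully; the first 12 (by largest part) are:
1,1,1,1,14
1,1,1,2,13
1,1,1,3,12
1,1,2,2,12
1,1,1,4,11
1,1,2,3,11
1,2,2,2,11
1,1,1,5,10
1,1,2,4,10
1,1,3,3,10
1,2,2,3,10
2,2,2,2,10
…and 45 more, for 57 total.

57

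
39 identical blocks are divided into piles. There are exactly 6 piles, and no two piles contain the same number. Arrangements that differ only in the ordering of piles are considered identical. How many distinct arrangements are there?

199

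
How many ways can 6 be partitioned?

11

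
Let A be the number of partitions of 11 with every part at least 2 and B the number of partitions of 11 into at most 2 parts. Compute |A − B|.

8

Partitions of 11 with every part at least 2: 14.
Partitions of 11 into at most 2 parts: 6.
|14 − 6| = 8.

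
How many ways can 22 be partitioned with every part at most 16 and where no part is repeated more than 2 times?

282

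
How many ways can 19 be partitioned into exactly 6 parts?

71

A full systematic count gives 71.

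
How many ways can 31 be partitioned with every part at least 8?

Listing the qualifying partitions of 31:
31
23,8
22,9
21,10
20,11
19,12
18,13
17,14
16,15
15,8,8
14,9,8
13,10,8
13,9,9
12,11,8
12,10,9
11,11,9
11,10,10

17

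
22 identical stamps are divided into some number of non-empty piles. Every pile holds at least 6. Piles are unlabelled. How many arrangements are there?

11

Enumerating:
22
16,6
15,7
14,8
13,9
12,10
11,11
10,6,6
9,7,6
8,8,6
8,7,7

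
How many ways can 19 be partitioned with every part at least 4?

Enumerating:
19
15 + 4
14 + 5
13 + 6
12 + 7
11 + 8
11 + 4 + 4
10 + 9
10 + 5 + 4
9 + 6 + 4
9 + 5 + 5
8 + 7 + 4
8 + 6 + 5
7 + 7 + 5
7 + 6 + 6
7 + 4 + 4 + 4
6 + 5 + 4 + 4
5 + 5 + 5 + 4
Counting gives 18.

18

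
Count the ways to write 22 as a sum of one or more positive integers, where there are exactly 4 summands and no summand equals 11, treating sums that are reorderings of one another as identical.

A full systematic count gives 74.

74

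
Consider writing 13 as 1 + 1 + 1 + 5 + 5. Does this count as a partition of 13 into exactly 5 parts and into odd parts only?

Yes

The parts sum to 13, and the condition 'there are exactly 5 summands' holds; the condition 'every summand is odd' holds.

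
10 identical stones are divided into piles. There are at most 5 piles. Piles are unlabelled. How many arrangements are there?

A partial list (first 12 by largest part):
10
1 + 9
2 + 8
1 + 1 + 8
3 + 7
1 + 2 + 7
1 + 1 + 1 + 7
4 + 6
1 + 3 + 6
2 + 2 + 6
1 + 1 + 2 + 6
1 + 1 + 1 + 1 + 6
…and 18 more, for 30 total.

30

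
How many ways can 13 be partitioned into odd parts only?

18

Enumerating:
13
11, 1, 1
9, 3, 1
9, 1, 1, 1, 1
7, 5, 1
7, 3, 3
7, 3, 1, 1, 1
7, 1, 1, 1, 1, 1, 1
5, 5, 3
5, 5, 1, 1, 1
5, 3, 3, 1, 1
5, 3, 1, 1, 1, 1, 1
5, 1, 1, 1, 1, 1, 1, 1, 1
3, 3, 3, 3, 1
3, 3, 3, 1, 1, 1, 1
3, 3, 1, 1, 1, 1, 1, 1, 1
3, 1, 1, 1, 1, 1, 1, 1, 1, 1, 1
1, 1, 1, 1, 1, 1, 1, 1, 1, 1, 1, 1, 1
Counting gives 18.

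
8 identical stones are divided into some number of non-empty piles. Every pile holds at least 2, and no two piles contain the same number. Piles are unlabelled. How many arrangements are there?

The partitions of 8 that satisfy the conditions:
8
6+2
5+3
That's 3 in total.

3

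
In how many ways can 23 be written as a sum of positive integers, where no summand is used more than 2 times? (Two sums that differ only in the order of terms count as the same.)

Direct enumeration gives 355 partitions.

355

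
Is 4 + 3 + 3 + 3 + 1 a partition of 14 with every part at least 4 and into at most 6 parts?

The parts sum to 14, and the condition 'every summand is at least 4' is violated.

No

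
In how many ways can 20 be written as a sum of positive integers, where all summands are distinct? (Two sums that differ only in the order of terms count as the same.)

64

A partial list (first 12 by largest part):
20
19, 1
18, 2
17, 3
17, 2, 1
16, 4
16, 3, 1
15, 5
15, 4, 1
15, 3, 2
14, 6
14, 5, 1
…and 52 more, for 64 total.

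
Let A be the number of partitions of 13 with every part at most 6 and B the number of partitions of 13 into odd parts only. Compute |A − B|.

53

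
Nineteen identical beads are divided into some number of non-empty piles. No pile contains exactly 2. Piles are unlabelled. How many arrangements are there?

193

Enumerating by decreasing first part gives 193 partitions in all.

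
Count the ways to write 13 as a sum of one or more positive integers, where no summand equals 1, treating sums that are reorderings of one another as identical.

24

Enumerating:
13
11+2
10+3
9+4
9+2+2
8+5
8+3+2
7+6
7+4+2
7+3+3
7+2+2+2
6+5+2
6+4+3
6+3+2+2
5+5+3
5+4+4
5+4+2+2
5+3+3+2
5+2+2+2+2
4+4+3+2
4+3+3+3
4+3+2+2+2
3+3+3+2+2
3+2+2+2+2+2
That's 24 in total.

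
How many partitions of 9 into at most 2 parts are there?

5

Listing the qualifying partitions of 9:
9
8 + 1
7 + 2
6 + 3
5 + 4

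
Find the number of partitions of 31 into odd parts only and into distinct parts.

20

The partitions of 31 that satisfy the conditions:
31
27,3,1
25,5,1
23,7,1
23,5,3
21,9,1
21,7,3
19,11,1
19,9,3
19,7,5
17,13,1
17,11,3
17,9,5
15,13,3
15,11,5
15,9,7
15,7,5,3,1
13,11,7
13,9,5,3,1
11,9,7,3,1
That's 20 in total.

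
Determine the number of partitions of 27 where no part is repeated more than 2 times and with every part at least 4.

A partial list (first 12 by largest part):
27
23 + 4
22 + 5
21 + 6
20 + 7
19 + 8
19 + 4 + 4
18 + 9
18 + 5 + 4
17 + 10
17 + 6 + 4
17 + 5 + 5
…and 53 more, for 65 total.

65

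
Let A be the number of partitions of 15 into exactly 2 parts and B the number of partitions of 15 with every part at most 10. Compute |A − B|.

157

Partitions of 15 into exactly 2 parts: 7.
Partitions of 15 with every part at most 10: 164.
|7 − 164| = 157.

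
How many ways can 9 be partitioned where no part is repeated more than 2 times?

Listing the qualifying partitions of 9:
9
1+8
2+7
1+1+7
3+6
1+2+6
4+5
1+3+5
2+2+5
1+1+2+5
1+4+4
2+3+4
1+1+3+4
1+2+2+4
1+2+3+3
1+1+2+2+3
That's 16 in total.

16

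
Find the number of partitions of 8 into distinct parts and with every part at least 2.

3

The partitions of 8 that satisfy the conditions:
8
2, 6
3, 5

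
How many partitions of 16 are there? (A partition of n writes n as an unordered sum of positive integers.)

231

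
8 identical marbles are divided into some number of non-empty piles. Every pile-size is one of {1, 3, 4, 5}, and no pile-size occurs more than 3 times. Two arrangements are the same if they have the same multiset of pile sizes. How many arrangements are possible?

The partitions of 8 that satisfy the conditions:
5,3
5,1,1,1
4,4
4,3,1
3,3,1,1

5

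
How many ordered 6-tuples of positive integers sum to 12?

By stars and bars with positive parts, the count is C(11,5) = 462.

462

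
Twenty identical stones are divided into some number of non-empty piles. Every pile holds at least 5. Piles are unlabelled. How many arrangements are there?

They are:
20
5 + 15
6 + 14
7 + 13
8 + 12
9 + 11
10 + 10
5 + 5 + 10
5 + 6 + 9
5 + 7 + 8
6 + 6 + 8
6 + 7 + 7
5 + 5 + 5 + 5

13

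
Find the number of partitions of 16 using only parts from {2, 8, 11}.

They are:
8,8
2,2,2,2,8
2,2,2,2,2,2,2,2
That's 3 in total.

3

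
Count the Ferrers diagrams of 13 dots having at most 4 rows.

39

A partial list (first 12 by largest part):
13
1,12
2,11
1,1,11
3,10
1,2,10
1,1,1,10
4,9
1,3,9
2,2,9
1,1,2,9
5,8
…and 27 more, for 39 total.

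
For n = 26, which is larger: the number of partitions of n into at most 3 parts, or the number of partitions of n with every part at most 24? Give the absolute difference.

2364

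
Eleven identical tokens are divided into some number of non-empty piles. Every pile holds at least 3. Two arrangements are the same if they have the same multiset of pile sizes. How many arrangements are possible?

6

Enumerating:
11
8+3
7+4
6+5
5+3+3
4+4+3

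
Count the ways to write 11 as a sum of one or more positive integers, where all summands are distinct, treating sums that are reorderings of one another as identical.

12

Enumerating:
11
10,1
9,2
8,3
8,2,1
7,4
7,3,1
6,5
6,4,1
6,3,2
5,4,2
5,3,2,1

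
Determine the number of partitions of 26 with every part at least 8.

9

Listing the qualifying partitions of 26:
26
8, 18
9, 17
10, 16
11, 15
12, 14
13, 13
8, 8, 10
8, 9, 9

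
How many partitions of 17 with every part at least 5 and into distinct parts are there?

They are:
17
12+5
11+6
10+7
9+8
That's 5 in total.

5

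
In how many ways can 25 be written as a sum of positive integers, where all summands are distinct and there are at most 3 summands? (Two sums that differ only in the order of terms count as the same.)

53

A partial list (first 12 by largest part):
25
24, 1
23, 2
22, 3
22, 2, 1
21, 4
21, 3, 1
20, 5
20, 4, 1
20, 3, 2
19, 6
19, 5, 1
…and 41 more, for 53 total.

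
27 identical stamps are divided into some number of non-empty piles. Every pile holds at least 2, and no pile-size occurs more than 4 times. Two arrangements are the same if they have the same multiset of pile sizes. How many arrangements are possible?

483

Systematic enumeration (by largest part, then next-largest, …) yields 483.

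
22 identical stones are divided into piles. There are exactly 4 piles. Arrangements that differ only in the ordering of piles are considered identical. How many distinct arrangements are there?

84

Counting exhaustively, 84 partitions satisfy the conditions.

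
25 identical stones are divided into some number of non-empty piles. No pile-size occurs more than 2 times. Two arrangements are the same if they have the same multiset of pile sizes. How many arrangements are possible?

Counting exhaustively, 513 partitions satisfy the conditions.

513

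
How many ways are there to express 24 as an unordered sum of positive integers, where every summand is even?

77

A full systematic count gives 77.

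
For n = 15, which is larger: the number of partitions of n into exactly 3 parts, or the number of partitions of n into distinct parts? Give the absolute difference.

8

Partitions of 15 into exactly 3 parts: 19.
Partitions of 15 into distinct parts: 27.
|19 − 27| = 8.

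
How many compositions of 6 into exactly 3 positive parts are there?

10

Place 2 bars in the 5 internal gaps of a row of 6 dots: C(5,2) = 10.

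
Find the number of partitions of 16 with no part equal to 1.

There are too many to list fully; the first 12 (by largest part) are:
16
14,2
13,3
12,4
12,2,2
11,5
11,3,2
10,6
10,4,2
10,3,3
10,2,2,2
9,7
…and 43 more, for 55 total.

55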